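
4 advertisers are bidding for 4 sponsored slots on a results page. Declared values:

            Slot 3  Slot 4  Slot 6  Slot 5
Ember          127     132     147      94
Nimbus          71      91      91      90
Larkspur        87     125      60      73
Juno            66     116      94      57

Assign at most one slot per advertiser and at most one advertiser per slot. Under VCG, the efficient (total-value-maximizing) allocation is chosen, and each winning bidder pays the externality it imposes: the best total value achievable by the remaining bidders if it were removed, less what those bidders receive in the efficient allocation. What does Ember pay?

Ember pays $16.

Efficient allocation: Ember→Slot 6 ($147), Nimbus→Slot 5 ($90), Larkspur→Slot 3 ($87), Juno→Slot 4 ($116); total welfare W = $440.
Ember receives Slot 6 at value $147, so the others get W − 147 = $293.
Without Ember: best allocation of the remaining 3 bidders over all 4 slots is Nimbus→Slot 5 ($90), Larkspur→Slot 4 ($125), Juno→Slot 6 ($94), total $309.
VCG payment = (others' best without Ember) − (others' welfare with Ember) = 309 − 293 = $16.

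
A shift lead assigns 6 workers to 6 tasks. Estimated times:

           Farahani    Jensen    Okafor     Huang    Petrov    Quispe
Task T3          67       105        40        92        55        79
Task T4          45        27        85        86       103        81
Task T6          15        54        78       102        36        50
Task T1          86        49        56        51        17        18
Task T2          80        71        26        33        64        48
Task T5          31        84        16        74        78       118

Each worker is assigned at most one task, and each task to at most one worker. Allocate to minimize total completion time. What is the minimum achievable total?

Optimal: Farahani→Task T6 (15 min), Jensen→Task T4 (27 min), Okafor→Task T5 (16 min), Huang→Task T2 (33 min), Petrov→Task T3 (55 min), Quispe→Task T1 (18 min) — total 15+27+16+33+55+18 = 164 min.
Min-entry greedy (repeatedly take the single cheapest remaining cell) gives 187 min, worse by 23.
Next-best assignment: Farahani→Task T5, Jensen→Task T4, Okafor→Task T3, Huang→Task T2, Petrov→Task T6, Quispe→Task T1 = 185 min.

Min total: 164 min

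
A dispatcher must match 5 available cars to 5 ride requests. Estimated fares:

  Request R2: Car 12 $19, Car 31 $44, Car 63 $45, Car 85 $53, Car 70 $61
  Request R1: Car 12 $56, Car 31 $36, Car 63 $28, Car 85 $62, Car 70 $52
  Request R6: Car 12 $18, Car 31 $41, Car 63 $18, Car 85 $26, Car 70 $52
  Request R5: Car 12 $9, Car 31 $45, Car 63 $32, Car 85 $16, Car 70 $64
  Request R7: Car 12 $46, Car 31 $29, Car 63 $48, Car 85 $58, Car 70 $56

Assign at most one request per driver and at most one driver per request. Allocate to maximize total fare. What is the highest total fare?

Maximum total: $264

Optimal: Car 12→Request R1 ($56), Car 31→Request R6 ($41), Car 63→Request R2 ($45), Car 85→Request R7 ($58), Car 70→Request R5 ($64) — total 56+41+45+58+64 = $264.
Max-entry greedy (repeatedly take the single best remaining cell) gives $236, worse by 28.
Next-best assignment: Car 12→Request R1, Car 31→Request R6, Car 63→Request R7, Car 85→Request R2, Car 70→Request R5 = $262.
Every other assignment is strictly worse.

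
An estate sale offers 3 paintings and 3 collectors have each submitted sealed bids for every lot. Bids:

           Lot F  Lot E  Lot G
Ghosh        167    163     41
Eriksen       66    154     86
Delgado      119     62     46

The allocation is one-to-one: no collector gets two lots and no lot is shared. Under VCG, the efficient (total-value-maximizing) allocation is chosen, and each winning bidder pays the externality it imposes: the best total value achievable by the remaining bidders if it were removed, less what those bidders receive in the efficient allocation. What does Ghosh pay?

Efficient allocation: Ghosh→Lot E ($163), Eriksen→Lot G ($86), Delgado→Lot F ($119); total welfare W = $368.
Ghosh receives Lot E at value $163, so the others get W − 163 = $205.
Without Ghosh: best allocation of the remaining 2 bidders over all 3 lots is Eriksen→Lot E ($154), Delgado→Lot F ($119), total $273.
VCG payment = (others' best without Ghosh) − (others' welfare with Ghosh) = 273 − 205 = $68.

Ghosh pays $68.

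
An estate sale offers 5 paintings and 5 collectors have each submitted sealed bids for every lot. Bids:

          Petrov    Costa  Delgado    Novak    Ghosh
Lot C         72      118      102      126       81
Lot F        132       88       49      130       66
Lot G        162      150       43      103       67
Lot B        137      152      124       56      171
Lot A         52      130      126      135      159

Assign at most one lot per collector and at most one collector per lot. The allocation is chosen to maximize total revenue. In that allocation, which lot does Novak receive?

Novak receives Lot F.

Treat this as an assignment problem: match each collector to one lot.
Optimal: Petrov→Lot G ($162), Costa→Lot C ($118), Delgado→Lot A ($126), Novak→Lot F ($130), Ghosh→Lot B ($171) — total 162+118+126+130+171 = $707.
Max-entry greedy (repeatedly take the single best remaining cell) gives $635, worse by 72.
Next-best assignment: Petrov→Lot F, Costa→Lot G, Delgado→Lot A, Novak→Lot C, Ghosh→Lot B = $705.
Swapping Ghosh↔Costa (Ghosh→Lot C $81, Costa→Lot B $152) loses 56.
No other one-to-one assignment exceeds $707.
Novak's own top lot is Lot A ($135), but forcing Novak→Lot A and reassigning the rest optimally gives only $690 — worse by 17.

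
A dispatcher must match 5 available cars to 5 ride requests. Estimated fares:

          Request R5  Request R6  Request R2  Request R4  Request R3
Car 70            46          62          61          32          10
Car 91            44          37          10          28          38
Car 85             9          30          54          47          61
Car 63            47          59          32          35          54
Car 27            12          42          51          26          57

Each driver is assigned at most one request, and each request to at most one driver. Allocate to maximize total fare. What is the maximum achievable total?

Max total: $268

Treat this as an assignment problem: match each driver to one request.
Optimal: Car 70→Request R2 ($61), Car 91→Request R5 ($44), Car 85→Request R4 ($47), Car 63→Request R6 ($59), Car 27→Request R3 ($57) — total 61+44+47+59+57 = $268.
Row-greedy (each driver in turn takes its best remaining request) gives $253, worse by 15.
Swapping Car 63↔Car 85 (Car 63→Request R4 $35, Car 85→Request R6 $30) loses 41.
Every other assignment is strictly worse.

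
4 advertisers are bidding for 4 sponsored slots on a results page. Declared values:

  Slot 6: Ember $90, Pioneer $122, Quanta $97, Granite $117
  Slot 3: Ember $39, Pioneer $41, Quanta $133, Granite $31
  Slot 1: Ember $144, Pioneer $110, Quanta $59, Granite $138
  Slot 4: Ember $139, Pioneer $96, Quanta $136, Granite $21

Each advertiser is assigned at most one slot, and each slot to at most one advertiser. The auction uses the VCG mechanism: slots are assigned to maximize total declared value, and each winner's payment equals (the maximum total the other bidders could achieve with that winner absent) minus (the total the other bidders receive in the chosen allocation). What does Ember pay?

Ember pays $3.

Efficient allocation: Ember→Slot 4 ($139), Pioneer→Slot 6 ($122), Quanta→Slot 3 ($133), Granite→Slot 1 ($138); total welfare W = $532.
Ember receives Slot 4 at value $139, so the others get W − 139 = $393.
Without Ember: best allocation of the remaining 3 bidders over all 4 slots is Pioneer→Slot 6 ($122), Quanta→Slot 4 ($136), Granite→Slot 1 ($138), total $396.
VCG payment = (others' best without Ember) − (others' welfare with Ember) = 396 − 393 = $3.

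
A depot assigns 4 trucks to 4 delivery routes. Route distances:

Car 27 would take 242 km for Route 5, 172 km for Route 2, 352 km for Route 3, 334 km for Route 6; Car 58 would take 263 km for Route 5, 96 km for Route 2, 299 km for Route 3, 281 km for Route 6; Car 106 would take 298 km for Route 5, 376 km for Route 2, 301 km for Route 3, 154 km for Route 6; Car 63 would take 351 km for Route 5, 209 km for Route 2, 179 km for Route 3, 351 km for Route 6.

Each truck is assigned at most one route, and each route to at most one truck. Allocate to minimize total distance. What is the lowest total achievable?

Min total: 671 km

Optimal: Car 27→Route 5 (242 km), Car 58→Route 2 (96 km), Car 106→Route 6 (154 km), Car 63→Route 3 (179 km) — total 242+96+154+179 = 671 km.
Row-greedy (each truck in turn takes its cheapest remaining route) gives 768 km, worse by 97.
Swapping Car 58↔Car 106 (Car 58→Route 6 281 km, Car 106→Route 2 376 km) adds 407.
Every other assignment is strictly worse.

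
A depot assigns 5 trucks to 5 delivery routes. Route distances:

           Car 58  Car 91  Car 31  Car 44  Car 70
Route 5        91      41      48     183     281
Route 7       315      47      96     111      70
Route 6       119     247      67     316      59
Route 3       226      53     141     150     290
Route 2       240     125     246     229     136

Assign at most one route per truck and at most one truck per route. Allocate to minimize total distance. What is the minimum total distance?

Minimum total: 458 km

This is a one-to-one assignment (minimum-cost bipartite matching).
Optimal: Car 58→Route 5 (91 km), Car 91→Route 3 (53 km), Car 31→Route 6 (67 km), Car 44→Route 7 (111 km), Car 70→Route 2 (136 km) — total 91+53+67+111+136 = 458 km.
Column-greedy (each route in turn goes to its cheapest remaining truck) gives 568 km, worse by 110.
Next-best assignment: Car 58→Route 6, Car 91→Route 3, Car 31→Route 5, Car 44→Route 7, Car 70→Route 2 = 467 km.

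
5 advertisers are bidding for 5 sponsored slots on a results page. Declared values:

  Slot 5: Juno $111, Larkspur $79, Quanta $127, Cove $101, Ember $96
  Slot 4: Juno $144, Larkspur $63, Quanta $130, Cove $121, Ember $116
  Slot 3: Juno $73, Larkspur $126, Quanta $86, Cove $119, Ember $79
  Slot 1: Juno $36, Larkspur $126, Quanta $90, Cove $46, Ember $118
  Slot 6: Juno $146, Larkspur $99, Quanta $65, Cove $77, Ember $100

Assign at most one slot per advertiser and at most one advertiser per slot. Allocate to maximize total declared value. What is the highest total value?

This is the linear assignment problem.
Optimal: Juno→Slot 6 ($146), Larkspur→Slot 3 ($126), Quanta→Slot 5 ($127), Cove→Slot 4 ($121), Ember→Slot 1 ($118) — total 146+126+127+121+118 = $638.
Swapping Ember↔Juno (Ember→Slot 6 $100, Juno→Slot 1 $36) loses 128.

Maximum total: $638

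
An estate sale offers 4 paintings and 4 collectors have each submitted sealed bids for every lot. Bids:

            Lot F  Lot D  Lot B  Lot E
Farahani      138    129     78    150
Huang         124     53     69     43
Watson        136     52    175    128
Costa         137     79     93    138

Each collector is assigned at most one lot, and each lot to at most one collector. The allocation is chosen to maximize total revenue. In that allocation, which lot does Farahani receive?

Optimal: Farahani→Lot D ($129), Huang→Lot F ($124), Watson→Lot B ($175), Costa→Lot E ($138) — total 129+124+175+138 = $566.
Column-greedy (each lot in turn goes to its best remaining collector) gives $435, worse by 131.
Farahani's own top lot is Lot E ($150), but forcing Farahani→Lot E and reassigning the rest optimally gives only $528 — worse by 38.

Farahani receives Lot D.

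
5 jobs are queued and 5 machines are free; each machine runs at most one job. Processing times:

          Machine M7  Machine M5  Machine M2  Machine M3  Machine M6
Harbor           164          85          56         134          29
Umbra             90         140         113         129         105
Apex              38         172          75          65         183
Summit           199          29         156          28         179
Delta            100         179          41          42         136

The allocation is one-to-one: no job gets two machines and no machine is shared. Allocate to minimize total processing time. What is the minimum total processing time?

Optimal: Harbor→Machine M6 (29 min), Umbra→Machine M2 (113 min), Apex→Machine M7 (38 min), Summit→Machine M5 (29 min), Delta→Machine M3 (42 min) — total 29+113+38+29+42 = 251 min.
Row-greedy (each job in turn takes its cheapest remaining machine) gives 254 min, worse by 3.

Min total: 251 min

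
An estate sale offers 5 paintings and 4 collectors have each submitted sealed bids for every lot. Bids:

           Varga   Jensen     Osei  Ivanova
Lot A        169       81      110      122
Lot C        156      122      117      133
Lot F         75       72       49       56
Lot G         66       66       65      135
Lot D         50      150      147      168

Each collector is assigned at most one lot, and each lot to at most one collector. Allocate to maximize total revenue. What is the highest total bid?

This is the linear assignment problem.
Optimal: Varga→Lot A ($169), Jensen→Lot C ($122), Osei→Lot D ($147), Ivanova→Lot G ($135) — total 169+122+147+135 = $573.
Row-greedy (each collector in turn takes its best remaining lot) gives $571, worse by 2.
Next-best assignment: Varga→Lot A, Jensen→Lot D, Osei→Lot C, Ivanova→Lot G = $571.

Maximum total: $573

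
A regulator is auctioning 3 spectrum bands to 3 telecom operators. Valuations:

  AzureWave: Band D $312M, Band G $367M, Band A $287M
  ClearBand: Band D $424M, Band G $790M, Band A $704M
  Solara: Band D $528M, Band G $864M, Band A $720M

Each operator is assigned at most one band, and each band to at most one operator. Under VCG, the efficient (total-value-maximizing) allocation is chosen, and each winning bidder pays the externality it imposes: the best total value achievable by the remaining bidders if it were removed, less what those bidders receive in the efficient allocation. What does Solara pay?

Solara pays $86M.

Efficient allocation: AzureWave→Band D ($312M), ClearBand→Band A ($704M), Solara→Band G ($864M); total welfare W = $1880M.
Solara receives Band G at value $864M, so the others get W − 864 = $1016M.
Without Solara: best allocation of the remaining 2 bidders over all 3 bands is AzureWave→Band D ($312M), ClearBand→Band G ($790M), total $1102M.
VCG payment = (others' best without Solara) − (others' welfare with Solara) = 1102 − 1016 = $86M.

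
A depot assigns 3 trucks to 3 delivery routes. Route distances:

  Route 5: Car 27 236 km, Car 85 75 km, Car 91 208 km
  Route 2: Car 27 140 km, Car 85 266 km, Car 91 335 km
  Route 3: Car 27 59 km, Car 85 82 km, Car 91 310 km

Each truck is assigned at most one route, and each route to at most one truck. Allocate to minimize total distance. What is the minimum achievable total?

Min total: 430 km

Optimal: Car 27→Route 2 (140 km), Car 85→Route 3 (82 km), Car 91→Route 5 (208 km) — total 140+82+208 = 430 km.
Column-greedy (each route in turn goes to its cheapest remaining truck) gives 525 km, worse by 95.
Swapping Car 91↔Car 85 (Car 91→Route 3 310 km, Car 85→Route 5 75 km) adds 95.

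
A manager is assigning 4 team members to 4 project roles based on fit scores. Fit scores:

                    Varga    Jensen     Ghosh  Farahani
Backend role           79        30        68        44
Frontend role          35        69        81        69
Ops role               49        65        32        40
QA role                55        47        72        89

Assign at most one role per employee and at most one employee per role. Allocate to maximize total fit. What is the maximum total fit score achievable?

Optimal: Varga→Backend role (79 pts), Jensen→Ops role (65 pts), Ghosh→Frontend role (81 pts), Farahani→QA role (89 pts) — total 79+65+81+89 = 314 pts.
Row-greedy (each employee in turn takes its best remaining role) gives 260 pts, worse by 54.
Swapping Ghosh↔Varga (Ghosh→Backend role 68 pts, Varga→Frontend role 35 pts) loses 57.

Maximum total: 314 pts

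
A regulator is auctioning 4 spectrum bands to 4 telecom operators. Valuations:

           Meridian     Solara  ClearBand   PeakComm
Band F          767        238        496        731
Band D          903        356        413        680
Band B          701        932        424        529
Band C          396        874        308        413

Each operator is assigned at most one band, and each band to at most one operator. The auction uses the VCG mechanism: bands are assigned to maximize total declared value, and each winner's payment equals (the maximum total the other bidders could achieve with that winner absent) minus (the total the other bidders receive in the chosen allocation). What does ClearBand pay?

ClearBand pays $58M.

Efficient allocation: Meridian→Band D ($903M), Solara→Band C ($874M), ClearBand→Band B ($424M), PeakComm→Band F ($731M); total welfare W = $2932M.
ClearBand receives Band B at value $424M, so the others get W − 424 = $2508M.
Without ClearBand: best allocation of the remaining 3 bidders over all 4 bands is Meridian→Band D ($903M), Solara→Band B ($932M), PeakComm→Band F ($731M), total $2566M.
VCG payment = (others' best without ClearBand) − (others' welfare with ClearBand) = 2566 − 2508 = $58M.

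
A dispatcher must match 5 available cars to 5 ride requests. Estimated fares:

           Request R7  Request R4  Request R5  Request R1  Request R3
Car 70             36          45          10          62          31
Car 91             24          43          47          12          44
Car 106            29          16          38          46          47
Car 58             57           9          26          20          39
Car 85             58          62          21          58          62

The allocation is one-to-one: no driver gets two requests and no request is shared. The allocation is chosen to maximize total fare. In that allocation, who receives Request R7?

Car 58 receives Request R7.

This is the linear assignment problem.
Optimal: Car 70→Request R1 ($62), Car 91→Request R5 ($47), Car 106→Request R3 ($47), Car 58→Request R7 ($57), Car 85→Request R4 ($62) — total 62+47+47+57+62 = $275.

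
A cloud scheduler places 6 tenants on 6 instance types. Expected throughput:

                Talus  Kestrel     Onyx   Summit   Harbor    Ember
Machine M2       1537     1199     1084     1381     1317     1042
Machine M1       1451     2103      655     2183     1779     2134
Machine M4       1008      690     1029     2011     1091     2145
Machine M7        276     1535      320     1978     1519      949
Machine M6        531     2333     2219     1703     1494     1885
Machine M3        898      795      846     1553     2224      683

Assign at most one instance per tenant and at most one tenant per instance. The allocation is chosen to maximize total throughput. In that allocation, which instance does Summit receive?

Summit receives Machine M7.

Optimal: Talus→Machine M2 (1537 ops/s), Kestrel→Machine M1 (2103 ops/s), Onyx→Machine M6 (2219 ops/s), Summit→Machine M7 (1978 ops/s), Harbor→Machine M3 (2224 ops/s), Ember→Machine M4 (2145 ops/s) — total 1537+2103+2219+1978+2224+2145 = 12206 ops/s.
Summit's own top instance is Machine M1 (2183 ops/s), but forcing Summit→Machine M1 and reassigning the rest optimally gives only 11843 ops/s — worse by 363.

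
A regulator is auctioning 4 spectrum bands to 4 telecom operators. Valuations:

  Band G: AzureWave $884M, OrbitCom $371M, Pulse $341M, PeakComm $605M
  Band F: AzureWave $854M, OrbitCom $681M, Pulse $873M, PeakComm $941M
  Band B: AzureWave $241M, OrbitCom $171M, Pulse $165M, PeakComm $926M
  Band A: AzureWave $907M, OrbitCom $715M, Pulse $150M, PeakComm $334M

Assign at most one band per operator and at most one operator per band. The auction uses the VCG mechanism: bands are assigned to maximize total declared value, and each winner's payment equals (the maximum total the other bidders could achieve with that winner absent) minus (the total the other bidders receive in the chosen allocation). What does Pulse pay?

Efficient allocation: AzureWave→Band G ($884M), OrbitCom→Band A ($715M), Pulse→Band F ($873M), PeakComm→Band B ($926M); total welfare W = $3398M.
Pulse receives Band F at value $873M, so the others get W − 873 = $2525M.
Without Pulse: best allocation of the remaining 3 bidders over all 4 bands is AzureWave→Band G ($884M), OrbitCom→Band A ($715M), PeakComm→Band F ($941M), total $2540M.
VCG payment = (others' best without Pulse) − (others' welfare with Pulse) = 2540 − 2525 = $15M.

Pulse pays $15M.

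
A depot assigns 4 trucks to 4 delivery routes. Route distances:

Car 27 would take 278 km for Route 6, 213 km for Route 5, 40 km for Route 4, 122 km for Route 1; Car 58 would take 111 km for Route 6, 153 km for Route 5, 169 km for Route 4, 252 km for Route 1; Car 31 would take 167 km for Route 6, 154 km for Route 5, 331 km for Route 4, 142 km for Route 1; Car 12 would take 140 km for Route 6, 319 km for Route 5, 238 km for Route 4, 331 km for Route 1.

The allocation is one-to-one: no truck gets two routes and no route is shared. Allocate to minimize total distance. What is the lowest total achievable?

Optimal: Car 27→Route 4 (40 km), Car 58→Route 5 (153 km), Car 31→Route 1 (142 km), Car 12→Route 6 (140 km) — total 40+153+142+140 = 475 km.
Row-greedy (each truck in turn takes its cheapest remaining route) gives 612 km, worse by 137.

Min total: 475 km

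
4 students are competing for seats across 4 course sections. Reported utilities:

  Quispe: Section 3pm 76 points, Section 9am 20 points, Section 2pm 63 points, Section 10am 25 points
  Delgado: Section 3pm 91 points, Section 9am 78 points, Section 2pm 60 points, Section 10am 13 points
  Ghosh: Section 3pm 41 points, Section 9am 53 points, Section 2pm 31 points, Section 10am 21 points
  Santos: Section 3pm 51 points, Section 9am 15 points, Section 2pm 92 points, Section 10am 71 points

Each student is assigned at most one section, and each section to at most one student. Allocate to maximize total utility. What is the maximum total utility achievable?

Maximum total: 278 points

Optimal: Quispe→Section 2pm (63 points), Delgado→Section 3pm (91 points), Ghosh→Section 9am (53 points), Santos→Section 10am (71 points) — total 63+91+53+71 = 278 points.
Max-entry greedy (repeatedly take the single best remaining cell) gives 261 points, worse by 17.
Next-best assignment: Quispe→Section 3pm, Delgado→Section 9am, Ghosh→Section 10am, Santos→Section 2pm = 267 points.
Swapping Delgado↔Santos (Delgado→Section 10am 13 points, Santos→Section 3pm 51 points) loses 98.
Checked against all permutations: 278 points is optimal.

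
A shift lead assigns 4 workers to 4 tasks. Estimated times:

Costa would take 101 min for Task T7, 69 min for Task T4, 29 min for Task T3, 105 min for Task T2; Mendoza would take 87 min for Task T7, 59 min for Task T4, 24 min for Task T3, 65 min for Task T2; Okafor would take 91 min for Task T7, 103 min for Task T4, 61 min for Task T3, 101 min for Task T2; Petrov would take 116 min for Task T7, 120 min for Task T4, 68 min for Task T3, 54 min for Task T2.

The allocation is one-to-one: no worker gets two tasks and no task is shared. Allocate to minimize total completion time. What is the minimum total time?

This is a one-to-one assignment (minimum-cost bipartite matching).
Optimal: Costa→Task T3 (29 min), Mendoza→Task T4 (59 min), Okafor→Task T7 (91 min), Petrov→Task T2 (54 min) — total 29+59+91+54 = 233 min.
Every other assignment is strictly worse.

Min total: 233 min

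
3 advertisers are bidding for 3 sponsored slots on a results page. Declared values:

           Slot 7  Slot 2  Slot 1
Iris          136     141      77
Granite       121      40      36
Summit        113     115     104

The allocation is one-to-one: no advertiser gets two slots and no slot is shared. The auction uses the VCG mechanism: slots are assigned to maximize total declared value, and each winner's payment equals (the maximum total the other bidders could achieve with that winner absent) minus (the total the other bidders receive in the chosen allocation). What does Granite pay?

Efficient allocation: Iris→Slot 2 ($141), Granite→Slot 7 ($121), Summit→Slot 1 ($104); total welfare W = $366.
Granite receives Slot 7 at value $121, so the others get W − 121 = $245.
Without Granite: best allocation of the remaining 2 bidders over all 3 slots is Iris→Slot 2 ($141), Summit→Slot 7 ($113), total $254.
VCG payment = (others' best without Granite) − (others' welfare with Granite) = 254 − 245 = $9.

Granite pays $9.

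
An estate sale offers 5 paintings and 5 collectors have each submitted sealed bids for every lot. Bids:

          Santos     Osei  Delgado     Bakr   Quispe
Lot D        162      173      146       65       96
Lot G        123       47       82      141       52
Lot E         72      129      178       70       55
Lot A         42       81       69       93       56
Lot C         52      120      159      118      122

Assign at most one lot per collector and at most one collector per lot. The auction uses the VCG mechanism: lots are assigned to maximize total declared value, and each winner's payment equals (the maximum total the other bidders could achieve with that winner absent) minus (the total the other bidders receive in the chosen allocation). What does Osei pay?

Osei pays $87.

Efficient allocation: Santos→Lot G ($123), Osei→Lot D ($173), Delgado→Lot E ($178), Bakr→Lot A ($93), Quispe→Lot C ($122); total welfare W = $689.
Osei receives Lot D at value $173, so the others get W − 173 = $516.
Without Osei: best allocation of the remaining 4 bidders over all 5 lots is Santos→Lot D ($162), Delgado→Lot E ($178), Bakr→Lot G ($141), Quispe→Lot C ($122), total $603.
VCG payment = (others' best without Osei) − (others' welfare with Osei) = 603 − 516 = $87.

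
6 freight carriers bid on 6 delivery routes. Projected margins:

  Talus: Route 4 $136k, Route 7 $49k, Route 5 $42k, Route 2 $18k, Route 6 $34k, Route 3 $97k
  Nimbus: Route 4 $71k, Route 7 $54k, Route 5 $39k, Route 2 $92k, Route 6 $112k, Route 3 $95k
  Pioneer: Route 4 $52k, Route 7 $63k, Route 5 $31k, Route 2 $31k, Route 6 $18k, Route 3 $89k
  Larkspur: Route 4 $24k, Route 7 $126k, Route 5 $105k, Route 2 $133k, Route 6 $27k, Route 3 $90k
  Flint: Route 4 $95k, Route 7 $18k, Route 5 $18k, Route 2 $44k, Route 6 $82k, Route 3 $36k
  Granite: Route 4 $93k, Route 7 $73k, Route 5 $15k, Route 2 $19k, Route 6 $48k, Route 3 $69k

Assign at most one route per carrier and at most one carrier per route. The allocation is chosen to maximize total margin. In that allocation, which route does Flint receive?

This is a one-to-one assignment (maximum-weight bipartite matching).
Optimal: Talus→Route 4 ($136k), Nimbus→Route 2 ($92k), Pioneer→Route 3 ($89k), Larkspur→Route 5 ($105k), Flint→Route 6 ($82k), Granite→Route 7 ($73k) — total 136+92+89+105+82+73 = $577k.
Every other assignment is strictly worse.
Flint's own top route is Route 4 ($95k), but forcing Flint→Route 4 and reassigning the rest optimally gives only $544k — worse by 33.

Flint receives Route 6.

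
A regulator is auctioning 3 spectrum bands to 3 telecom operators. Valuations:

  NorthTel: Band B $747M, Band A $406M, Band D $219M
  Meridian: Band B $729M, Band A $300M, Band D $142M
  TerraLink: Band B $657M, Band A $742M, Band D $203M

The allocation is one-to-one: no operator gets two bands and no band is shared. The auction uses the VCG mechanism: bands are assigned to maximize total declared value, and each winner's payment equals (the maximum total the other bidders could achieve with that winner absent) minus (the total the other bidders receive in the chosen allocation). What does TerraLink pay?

TerraLink pays $187M.

Efficient allocation: NorthTel→Band D ($219M), Meridian→Band B ($729M), TerraLink→Band A ($742M); total welfare W = $1690M.
TerraLink receives Band A at value $742M, so the others get W − 742 = $948M.
Without TerraLink: best allocation of the remaining 2 bidders over all 3 bands is NorthTel→Band A ($406M), Meridian→Band B ($729M), total $1135M.
VCG payment = (others' best without TerraLink) − (others' welfare with TerraLink) = 1135 − 948 = $187M.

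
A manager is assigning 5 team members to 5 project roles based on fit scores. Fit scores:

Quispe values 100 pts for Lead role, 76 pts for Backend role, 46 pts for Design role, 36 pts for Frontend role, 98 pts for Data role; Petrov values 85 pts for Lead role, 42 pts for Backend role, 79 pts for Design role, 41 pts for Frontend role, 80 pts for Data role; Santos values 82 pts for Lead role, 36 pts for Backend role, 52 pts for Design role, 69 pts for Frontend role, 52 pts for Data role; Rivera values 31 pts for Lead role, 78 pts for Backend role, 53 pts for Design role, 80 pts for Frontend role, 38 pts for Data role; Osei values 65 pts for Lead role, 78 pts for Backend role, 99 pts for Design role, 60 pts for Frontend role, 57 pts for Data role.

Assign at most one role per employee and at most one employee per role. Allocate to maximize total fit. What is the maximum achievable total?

Max total: 429 pts

This is a one-to-one assignment (maximum-weight bipartite matching).
Optimal: Quispe→Data role (98 pts), Petrov→Lead role (85 pts), Santos→Frontend role (69 pts), Rivera→Backend role (78 pts), Osei→Design role (99 pts) — total 98+85+69+78+99 = 429 pts.
Column-greedy (each role in turn goes to its best remaining employee) gives 426 pts, worse by 3.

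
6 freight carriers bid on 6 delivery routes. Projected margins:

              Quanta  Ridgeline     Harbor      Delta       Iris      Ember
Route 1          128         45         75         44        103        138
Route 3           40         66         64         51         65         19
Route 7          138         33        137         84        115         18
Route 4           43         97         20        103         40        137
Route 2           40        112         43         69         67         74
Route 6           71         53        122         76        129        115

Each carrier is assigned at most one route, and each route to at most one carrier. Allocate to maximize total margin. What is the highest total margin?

Optimal: Quanta→Route 1 ($128k), Ridgeline→Route 2 ($112k), Harbor→Route 7 ($137k), Delta→Route 3 ($51k), Iris→Route 6 ($129k), Ember→Route 4 ($137k) — total 128+112+137+51+129+137 = $694k.
Row-greedy (each carrier in turn takes its best remaining route) gives $597k, worse by 97.
Every other assignment is strictly worse.

Max total: $694k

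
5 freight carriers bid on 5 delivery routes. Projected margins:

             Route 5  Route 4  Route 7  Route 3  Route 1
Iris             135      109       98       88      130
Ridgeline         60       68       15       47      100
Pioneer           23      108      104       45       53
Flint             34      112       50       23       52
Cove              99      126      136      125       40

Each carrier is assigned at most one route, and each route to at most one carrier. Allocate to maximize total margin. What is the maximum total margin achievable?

Max total: $576k

Optimal: Iris→Route 5 ($135k), Ridgeline→Route 1 ($100k), Pioneer→Route 7 ($104k), Flint→Route 4 ($112k), Cove→Route 3 ($125k) — total 135+100+104+112+125 = $576k.
Max-entry greedy (repeatedly take the single best remaining cell) gives $528k, worse by 48.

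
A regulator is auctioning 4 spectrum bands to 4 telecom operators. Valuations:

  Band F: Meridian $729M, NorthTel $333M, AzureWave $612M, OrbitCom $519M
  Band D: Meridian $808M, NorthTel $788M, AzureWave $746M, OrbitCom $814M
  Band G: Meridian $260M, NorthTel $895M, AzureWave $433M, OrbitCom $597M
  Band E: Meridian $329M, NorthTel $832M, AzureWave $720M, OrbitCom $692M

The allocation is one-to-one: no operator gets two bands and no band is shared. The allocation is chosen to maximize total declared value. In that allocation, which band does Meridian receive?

Treat this as an assignment problem: match each operator to one band.
Optimal: Meridian→Band F ($729M), NorthTel→Band G ($895M), AzureWave→Band E ($720M), OrbitCom→Band D ($814M) — total 729+895+720+814 = $3158M.
Row-greedy (each operator in turn takes its best remaining band) gives $2942M, worse by 216.
Meridian's own top band is Band D ($808M), but forcing Meridian→Band D and reassigning the rest optimally gives only $3007M — worse by 151.

Meridian receives Band F.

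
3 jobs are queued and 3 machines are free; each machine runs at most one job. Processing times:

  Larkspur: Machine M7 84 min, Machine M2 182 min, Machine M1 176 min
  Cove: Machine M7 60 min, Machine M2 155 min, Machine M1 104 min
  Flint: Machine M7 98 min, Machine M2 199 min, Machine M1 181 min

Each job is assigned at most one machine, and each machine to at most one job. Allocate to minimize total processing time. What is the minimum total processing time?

Treat this as an assignment problem: match each job to one machine.
Optimal: Larkspur→Machine M2 (182 min), Cove→Machine M1 (104 min), Flint→Machine M7 (98 min) — total 182+104+98 = 384 min.
Min-entry greedy (repeatedly take the single cheapest remaining cell) gives 435 min, worse by 51.
Every other assignment is strictly worse.

Min total: 384 min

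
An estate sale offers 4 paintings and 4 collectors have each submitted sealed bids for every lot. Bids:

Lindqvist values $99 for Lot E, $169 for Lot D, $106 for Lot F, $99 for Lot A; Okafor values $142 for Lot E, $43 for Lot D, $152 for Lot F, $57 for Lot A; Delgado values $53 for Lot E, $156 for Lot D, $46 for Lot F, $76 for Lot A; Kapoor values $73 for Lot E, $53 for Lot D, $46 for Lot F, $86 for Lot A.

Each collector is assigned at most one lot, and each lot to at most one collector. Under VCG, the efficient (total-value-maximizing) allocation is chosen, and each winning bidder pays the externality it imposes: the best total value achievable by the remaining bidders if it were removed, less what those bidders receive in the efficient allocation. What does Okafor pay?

Okafor pays $7.

Efficient allocation: Lindqvist→Lot E ($99), Okafor→Lot F ($152), Delgado→Lot D ($156), Kapoor→Lot A ($86); total welfare W = $493.
Okafor receives Lot F at value $152, so the others get W − 152 = $341.
Without Okafor: best allocation of the remaining 3 bidders over all 4 lots is Lindqvist→Lot F ($106), Delgado→Lot D ($156), Kapoor→Lot A ($86), total $348.
VCG payment = (others' best without Okafor) − (others' welfare with Okafor) = 348 − 341 = $7.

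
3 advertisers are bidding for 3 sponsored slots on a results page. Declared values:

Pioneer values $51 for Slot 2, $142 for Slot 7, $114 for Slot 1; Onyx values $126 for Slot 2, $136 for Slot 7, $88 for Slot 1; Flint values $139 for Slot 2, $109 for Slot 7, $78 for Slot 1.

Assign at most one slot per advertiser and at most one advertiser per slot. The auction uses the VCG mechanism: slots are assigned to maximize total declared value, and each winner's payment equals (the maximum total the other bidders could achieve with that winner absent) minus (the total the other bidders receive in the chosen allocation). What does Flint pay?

Efficient allocation: Pioneer→Slot 1 ($114), Onyx→Slot 7 ($136), Flint→Slot 2 ($139); total welfare W = $389.
Flint receives Slot 2 at value $139, so the others get W − 139 = $250.
Without Flint: best allocation of the remaining 2 bidders over all 3 slots is Pioneer→Slot 7 ($142), Onyx→Slot 2 ($126), total $268.
VCG payment = (others' best without Flint) − (others' welfare with Flint) = 268 − 250 = $18.

Flint pays $18.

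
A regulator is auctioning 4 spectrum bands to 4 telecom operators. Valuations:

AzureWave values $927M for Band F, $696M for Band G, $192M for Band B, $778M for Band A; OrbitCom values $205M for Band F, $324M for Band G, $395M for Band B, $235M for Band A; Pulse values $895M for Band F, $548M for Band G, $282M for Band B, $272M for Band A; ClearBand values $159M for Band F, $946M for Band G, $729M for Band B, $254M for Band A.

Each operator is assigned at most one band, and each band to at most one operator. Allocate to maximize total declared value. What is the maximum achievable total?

Maximum total: $3014M

Optimal: AzureWave→Band A ($778M), OrbitCom→Band B ($395M), Pulse→Band F ($895M), ClearBand→Band G ($946M) — total 778+395+895+946 = $3014M.
Column-greedy (each band in turn goes to its best remaining operator) gives $2540M, worse by 474.
Swapping Pulse↔ClearBand (Pulse→Band G $548M, ClearBand→Band F $159M) loses 1134.
Checked against all permutations: $3014M is optimal.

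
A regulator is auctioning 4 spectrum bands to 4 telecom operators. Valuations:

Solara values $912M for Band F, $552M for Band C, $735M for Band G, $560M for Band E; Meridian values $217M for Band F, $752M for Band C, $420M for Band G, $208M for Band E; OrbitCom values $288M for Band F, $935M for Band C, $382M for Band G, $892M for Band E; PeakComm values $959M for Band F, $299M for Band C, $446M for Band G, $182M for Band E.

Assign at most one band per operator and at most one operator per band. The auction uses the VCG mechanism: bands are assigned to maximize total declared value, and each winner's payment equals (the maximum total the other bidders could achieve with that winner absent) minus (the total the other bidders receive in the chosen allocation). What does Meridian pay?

Meridian pays $43M.

Efficient allocation: Solara→Band G ($735M), Meridian→Band C ($752M), OrbitCom→Band E ($892M), PeakComm→Band F ($959M); total welfare W = $3338M.
Meridian receives Band C at value $752M, so the others get W − 752 = $2586M.
Without Meridian: best allocation of the remaining 3 bidders over all 4 bands is Solara→Band G ($735M), OrbitCom→Band C ($935M), PeakComm→Band F ($959M), total $2629M.
VCG payment = (others' best without Meridian) − (others' welfare with Meridian) = 2629 − 2586 = $43M.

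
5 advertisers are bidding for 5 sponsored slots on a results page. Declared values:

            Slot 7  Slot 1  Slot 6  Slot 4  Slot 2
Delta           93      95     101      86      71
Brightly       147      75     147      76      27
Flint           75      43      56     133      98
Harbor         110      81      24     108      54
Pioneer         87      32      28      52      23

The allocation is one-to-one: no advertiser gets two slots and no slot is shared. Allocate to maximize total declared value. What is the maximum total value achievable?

Optimal: Delta→Slot 1 ($95), Brightly→Slot 6 ($147), Flint→Slot 2 ($98), Harbor→Slot 4 ($108), Pioneer→Slot 7 ($87) — total 95+147+98+108+87 = $535.
Column-greedy (each slot in turn goes to its best remaining advertiser) gives $429, worse by 106.
Next-best assignment: Delta→Slot 2, Brightly→Slot 6, Flint→Slot 4, Harbor→Slot 1, Pioneer→Slot 7 = $519.
Swapping Brightly↔Harbor (Brightly→Slot 4 $76, Harbor→Slot 6 $24) loses 155.

Maximum total: $535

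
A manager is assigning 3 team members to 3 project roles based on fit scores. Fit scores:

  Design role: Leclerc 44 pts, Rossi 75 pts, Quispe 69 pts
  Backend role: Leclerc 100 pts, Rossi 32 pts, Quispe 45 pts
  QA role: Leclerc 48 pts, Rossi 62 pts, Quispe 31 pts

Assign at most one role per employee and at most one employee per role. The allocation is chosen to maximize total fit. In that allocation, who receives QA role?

Rossi receives QA role.

This is the linear assignment problem.
Optimal: Leclerc→Backend role (100 pts), Rossi→QA role (62 pts), Quispe→Design role (69 pts) — total 100+62+69 = 231 pts.
Column-greedy (each role in turn goes to its best remaining employee) gives 206 pts, worse by 25.
Rossi's own top role is Design role (75 pts), but forcing Rossi→Design role and reassigning the rest optimally gives only 206 pts — worse by 25.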